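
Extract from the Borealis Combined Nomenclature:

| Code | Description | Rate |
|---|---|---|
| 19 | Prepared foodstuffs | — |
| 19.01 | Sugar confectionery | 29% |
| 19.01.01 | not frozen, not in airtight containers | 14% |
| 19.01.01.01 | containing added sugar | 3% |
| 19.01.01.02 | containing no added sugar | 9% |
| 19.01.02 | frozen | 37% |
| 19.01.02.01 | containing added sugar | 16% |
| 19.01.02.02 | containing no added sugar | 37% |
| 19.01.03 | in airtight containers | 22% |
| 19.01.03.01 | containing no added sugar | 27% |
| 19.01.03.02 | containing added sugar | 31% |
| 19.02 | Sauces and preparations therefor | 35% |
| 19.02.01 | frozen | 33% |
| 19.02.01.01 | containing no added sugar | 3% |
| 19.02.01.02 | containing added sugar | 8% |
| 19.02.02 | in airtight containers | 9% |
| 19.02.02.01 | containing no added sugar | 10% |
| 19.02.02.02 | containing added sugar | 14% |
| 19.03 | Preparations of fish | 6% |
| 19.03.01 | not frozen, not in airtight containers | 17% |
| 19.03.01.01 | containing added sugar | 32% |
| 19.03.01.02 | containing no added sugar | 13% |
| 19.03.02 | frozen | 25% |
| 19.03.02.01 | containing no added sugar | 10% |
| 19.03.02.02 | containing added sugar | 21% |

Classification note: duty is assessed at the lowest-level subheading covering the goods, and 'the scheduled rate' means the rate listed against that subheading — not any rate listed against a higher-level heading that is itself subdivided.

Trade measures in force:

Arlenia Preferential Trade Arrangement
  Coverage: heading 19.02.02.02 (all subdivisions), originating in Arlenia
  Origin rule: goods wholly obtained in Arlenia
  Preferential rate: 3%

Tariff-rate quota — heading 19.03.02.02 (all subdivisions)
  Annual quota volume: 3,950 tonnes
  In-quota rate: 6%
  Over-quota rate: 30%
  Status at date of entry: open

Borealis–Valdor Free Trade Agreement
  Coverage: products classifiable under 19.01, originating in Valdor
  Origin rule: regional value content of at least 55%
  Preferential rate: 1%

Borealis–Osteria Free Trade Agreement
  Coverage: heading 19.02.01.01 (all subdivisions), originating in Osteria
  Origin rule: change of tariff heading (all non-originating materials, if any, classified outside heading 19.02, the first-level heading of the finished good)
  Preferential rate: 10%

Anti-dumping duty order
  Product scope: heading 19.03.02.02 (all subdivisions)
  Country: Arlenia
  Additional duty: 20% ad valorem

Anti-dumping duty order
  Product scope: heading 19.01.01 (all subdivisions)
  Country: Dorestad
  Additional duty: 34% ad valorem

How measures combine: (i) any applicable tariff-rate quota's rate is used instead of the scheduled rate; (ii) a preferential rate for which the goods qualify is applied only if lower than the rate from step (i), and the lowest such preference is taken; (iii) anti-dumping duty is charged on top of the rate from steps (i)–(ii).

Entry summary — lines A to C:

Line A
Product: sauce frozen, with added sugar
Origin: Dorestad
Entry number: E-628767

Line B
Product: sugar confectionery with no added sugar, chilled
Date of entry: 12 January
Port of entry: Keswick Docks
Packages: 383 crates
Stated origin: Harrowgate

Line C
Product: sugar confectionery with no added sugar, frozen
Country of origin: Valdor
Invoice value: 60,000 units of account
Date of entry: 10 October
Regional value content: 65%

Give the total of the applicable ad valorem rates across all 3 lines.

18%

Line A: sauce → 19.02; frozen → 19.02.01; with added sugar → 19.02.01.02. Scheduled 8%. No special measure applies. → 8%.
Line B: sugar confectionery → 19.01; chilled → 19.01.01; with no added sugar → 19.01.01.02. Scheduled 9%. No special measure applies. → 9%.
Line C: sugar confectionery → 19.01; frozen → 19.01.02; with no added sugar → 19.01.02.02. Scheduled 37%. Valdor agreement on 19.01: RVC ≥ 55% → 1% available; preferential 1%. → 1%.
Sum: 8% + 9% + 1% = 18%.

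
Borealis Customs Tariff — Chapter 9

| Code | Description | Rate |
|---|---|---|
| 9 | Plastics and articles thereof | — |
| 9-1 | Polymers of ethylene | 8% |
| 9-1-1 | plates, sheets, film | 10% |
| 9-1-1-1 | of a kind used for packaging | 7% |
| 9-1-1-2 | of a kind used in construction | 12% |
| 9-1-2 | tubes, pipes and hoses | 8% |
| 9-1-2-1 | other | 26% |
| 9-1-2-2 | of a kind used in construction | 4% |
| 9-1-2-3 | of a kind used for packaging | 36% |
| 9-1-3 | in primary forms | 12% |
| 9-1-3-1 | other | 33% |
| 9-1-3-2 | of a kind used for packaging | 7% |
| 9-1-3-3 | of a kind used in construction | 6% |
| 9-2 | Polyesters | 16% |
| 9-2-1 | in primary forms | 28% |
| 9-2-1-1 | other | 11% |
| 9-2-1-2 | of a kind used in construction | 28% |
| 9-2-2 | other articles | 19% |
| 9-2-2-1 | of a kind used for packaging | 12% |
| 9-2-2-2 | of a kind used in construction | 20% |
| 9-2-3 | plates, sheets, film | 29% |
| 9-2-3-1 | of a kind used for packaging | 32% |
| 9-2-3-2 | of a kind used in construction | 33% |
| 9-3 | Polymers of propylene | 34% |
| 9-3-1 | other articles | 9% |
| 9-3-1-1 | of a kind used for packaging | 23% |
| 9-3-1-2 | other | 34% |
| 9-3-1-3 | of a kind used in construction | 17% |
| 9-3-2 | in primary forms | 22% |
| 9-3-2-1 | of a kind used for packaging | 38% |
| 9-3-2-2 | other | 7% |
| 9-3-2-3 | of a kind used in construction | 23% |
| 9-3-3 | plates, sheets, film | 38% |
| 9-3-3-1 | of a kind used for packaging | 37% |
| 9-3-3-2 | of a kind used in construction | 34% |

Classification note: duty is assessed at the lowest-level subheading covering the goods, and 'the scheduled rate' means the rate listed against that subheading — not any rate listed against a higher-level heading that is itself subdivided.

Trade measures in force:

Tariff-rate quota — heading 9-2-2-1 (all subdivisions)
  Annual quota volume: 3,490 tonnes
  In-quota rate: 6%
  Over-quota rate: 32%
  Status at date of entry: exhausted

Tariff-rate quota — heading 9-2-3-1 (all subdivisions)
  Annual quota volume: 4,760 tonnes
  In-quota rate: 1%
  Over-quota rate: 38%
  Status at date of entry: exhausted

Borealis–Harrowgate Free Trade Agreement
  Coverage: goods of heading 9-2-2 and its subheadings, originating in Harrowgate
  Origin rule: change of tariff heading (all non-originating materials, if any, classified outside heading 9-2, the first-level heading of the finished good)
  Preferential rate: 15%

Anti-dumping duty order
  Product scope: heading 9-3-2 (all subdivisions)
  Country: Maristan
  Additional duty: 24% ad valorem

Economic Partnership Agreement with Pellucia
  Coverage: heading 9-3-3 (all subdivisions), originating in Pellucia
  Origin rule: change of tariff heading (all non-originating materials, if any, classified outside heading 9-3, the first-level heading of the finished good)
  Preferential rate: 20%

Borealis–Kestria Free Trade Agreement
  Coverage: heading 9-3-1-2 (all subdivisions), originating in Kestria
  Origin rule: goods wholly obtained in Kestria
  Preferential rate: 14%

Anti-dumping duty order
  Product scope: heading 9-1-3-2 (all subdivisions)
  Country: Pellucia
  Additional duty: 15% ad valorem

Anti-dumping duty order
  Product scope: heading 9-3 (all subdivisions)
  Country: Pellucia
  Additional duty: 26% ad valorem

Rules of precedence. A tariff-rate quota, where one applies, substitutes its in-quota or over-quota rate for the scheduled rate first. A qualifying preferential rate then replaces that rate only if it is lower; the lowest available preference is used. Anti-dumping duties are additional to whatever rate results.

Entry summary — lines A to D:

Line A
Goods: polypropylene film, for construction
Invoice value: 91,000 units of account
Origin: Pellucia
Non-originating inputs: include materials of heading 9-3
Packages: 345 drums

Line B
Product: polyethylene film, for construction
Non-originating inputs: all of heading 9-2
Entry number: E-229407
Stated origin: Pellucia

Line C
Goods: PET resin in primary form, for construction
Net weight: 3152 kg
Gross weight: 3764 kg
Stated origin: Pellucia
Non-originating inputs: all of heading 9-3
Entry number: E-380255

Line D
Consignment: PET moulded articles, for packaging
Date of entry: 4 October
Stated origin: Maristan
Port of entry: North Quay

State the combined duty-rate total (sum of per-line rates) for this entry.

Line A: polypropylene → 9-3; film → 9-3-3; for construction → 9-3-3-2. Scheduled 34%. Pellucia agreement on 9-3-3: CTH not met; anti-dumping (Pellucia, 9-3): +26%; total 34% + 26% = 60%. → 60%.
Line B: polyethylene → 9-1; film → 9-1-1; for construction → 9-1-1-2. Scheduled 12%. Pellucia agreement on 9-3-3: 9-1-1-2 not covered. → 12%.
Line C: PET → 9-2; resin in primary form → 9-2-1; for construction → 9-2-1-2. Scheduled 28%. Pellucia agreement on 9-3-3: 9-2-1-2 not covered. → 28%.
Line D: PET → 9-2; moulded articles → 9-2-2; for packaging → 9-2-2-1. Scheduled 12%. quota on 9-2-2-1 exhausted → over-quota 32%. → 32%.
Sum: 60% + 12% + 28% + 32% = 132%.

132%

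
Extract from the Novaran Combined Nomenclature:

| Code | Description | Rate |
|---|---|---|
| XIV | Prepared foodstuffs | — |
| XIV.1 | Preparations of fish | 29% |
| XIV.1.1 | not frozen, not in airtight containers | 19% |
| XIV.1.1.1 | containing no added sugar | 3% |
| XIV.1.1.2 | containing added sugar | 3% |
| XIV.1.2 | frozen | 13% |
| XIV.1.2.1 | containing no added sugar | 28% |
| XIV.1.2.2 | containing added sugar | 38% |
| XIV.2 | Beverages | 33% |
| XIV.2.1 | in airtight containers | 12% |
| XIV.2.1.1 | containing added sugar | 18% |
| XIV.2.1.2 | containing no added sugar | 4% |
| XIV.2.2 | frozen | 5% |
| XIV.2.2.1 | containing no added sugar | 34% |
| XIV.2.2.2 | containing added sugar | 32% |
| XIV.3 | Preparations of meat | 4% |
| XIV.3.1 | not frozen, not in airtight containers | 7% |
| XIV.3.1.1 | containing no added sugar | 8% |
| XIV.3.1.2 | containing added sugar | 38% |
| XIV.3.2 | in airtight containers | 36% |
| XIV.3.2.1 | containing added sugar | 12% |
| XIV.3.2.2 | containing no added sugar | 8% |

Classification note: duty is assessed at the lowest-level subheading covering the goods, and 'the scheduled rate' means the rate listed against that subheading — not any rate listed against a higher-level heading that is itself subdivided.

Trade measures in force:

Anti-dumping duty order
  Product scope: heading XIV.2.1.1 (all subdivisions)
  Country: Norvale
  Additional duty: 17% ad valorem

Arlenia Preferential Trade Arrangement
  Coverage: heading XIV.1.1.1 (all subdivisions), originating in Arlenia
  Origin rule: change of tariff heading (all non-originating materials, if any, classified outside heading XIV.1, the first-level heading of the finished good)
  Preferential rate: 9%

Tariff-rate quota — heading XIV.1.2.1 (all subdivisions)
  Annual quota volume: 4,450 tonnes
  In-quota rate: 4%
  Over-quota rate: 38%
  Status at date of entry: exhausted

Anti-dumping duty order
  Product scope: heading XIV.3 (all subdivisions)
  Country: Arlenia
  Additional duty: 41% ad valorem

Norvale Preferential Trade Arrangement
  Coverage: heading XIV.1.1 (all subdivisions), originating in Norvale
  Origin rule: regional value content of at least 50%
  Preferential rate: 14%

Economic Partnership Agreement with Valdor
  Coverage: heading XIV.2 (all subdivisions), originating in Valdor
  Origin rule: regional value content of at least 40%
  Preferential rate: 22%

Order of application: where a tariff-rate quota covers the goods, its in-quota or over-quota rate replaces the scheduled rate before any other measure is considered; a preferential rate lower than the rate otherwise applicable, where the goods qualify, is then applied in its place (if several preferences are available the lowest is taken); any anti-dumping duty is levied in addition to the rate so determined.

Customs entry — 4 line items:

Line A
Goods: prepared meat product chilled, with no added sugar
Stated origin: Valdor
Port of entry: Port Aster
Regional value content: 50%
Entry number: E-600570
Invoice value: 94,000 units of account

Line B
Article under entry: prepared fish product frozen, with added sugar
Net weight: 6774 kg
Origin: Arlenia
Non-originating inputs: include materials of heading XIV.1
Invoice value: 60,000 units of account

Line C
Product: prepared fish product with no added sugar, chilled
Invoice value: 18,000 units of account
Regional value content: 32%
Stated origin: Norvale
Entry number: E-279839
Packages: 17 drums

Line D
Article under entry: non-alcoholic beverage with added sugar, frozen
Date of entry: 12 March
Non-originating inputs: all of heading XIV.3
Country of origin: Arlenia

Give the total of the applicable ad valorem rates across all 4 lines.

Line A: prepared meat product → XIV.3; chilled → XIV.3.1; with no added sugar → XIV.3.1.1. Scheduled 8%. Valdor agreement on XIV.2: XIV.3.1.1 not covered. → 8%.
Line B: prepared fish product → XIV.1; frozen → XIV.1.2; with added sugar → XIV.1.2.2. Scheduled 38%. Arlenia agreement on XIV.1.1.1: XIV.1.2.2 not covered. → 38%.
Line C: prepared fish product → XIV.1; chilled → XIV.1.1; with no added sugar → XIV.1.1.1. Scheduled 3%. Norvale agreement on XIV.1.1: RVC < 50%. → 3%.
Line D: non-alcoholic beverage → XIV.2; frozen → XIV.2.2; with added sugar → XIV.2.2.2. Scheduled 32%. Arlenia agreement on XIV.1.1.1: XIV.2.2.2 not covered. → 32%.
Sum: 8% + 38% + 3% + 32% = 81%.

81%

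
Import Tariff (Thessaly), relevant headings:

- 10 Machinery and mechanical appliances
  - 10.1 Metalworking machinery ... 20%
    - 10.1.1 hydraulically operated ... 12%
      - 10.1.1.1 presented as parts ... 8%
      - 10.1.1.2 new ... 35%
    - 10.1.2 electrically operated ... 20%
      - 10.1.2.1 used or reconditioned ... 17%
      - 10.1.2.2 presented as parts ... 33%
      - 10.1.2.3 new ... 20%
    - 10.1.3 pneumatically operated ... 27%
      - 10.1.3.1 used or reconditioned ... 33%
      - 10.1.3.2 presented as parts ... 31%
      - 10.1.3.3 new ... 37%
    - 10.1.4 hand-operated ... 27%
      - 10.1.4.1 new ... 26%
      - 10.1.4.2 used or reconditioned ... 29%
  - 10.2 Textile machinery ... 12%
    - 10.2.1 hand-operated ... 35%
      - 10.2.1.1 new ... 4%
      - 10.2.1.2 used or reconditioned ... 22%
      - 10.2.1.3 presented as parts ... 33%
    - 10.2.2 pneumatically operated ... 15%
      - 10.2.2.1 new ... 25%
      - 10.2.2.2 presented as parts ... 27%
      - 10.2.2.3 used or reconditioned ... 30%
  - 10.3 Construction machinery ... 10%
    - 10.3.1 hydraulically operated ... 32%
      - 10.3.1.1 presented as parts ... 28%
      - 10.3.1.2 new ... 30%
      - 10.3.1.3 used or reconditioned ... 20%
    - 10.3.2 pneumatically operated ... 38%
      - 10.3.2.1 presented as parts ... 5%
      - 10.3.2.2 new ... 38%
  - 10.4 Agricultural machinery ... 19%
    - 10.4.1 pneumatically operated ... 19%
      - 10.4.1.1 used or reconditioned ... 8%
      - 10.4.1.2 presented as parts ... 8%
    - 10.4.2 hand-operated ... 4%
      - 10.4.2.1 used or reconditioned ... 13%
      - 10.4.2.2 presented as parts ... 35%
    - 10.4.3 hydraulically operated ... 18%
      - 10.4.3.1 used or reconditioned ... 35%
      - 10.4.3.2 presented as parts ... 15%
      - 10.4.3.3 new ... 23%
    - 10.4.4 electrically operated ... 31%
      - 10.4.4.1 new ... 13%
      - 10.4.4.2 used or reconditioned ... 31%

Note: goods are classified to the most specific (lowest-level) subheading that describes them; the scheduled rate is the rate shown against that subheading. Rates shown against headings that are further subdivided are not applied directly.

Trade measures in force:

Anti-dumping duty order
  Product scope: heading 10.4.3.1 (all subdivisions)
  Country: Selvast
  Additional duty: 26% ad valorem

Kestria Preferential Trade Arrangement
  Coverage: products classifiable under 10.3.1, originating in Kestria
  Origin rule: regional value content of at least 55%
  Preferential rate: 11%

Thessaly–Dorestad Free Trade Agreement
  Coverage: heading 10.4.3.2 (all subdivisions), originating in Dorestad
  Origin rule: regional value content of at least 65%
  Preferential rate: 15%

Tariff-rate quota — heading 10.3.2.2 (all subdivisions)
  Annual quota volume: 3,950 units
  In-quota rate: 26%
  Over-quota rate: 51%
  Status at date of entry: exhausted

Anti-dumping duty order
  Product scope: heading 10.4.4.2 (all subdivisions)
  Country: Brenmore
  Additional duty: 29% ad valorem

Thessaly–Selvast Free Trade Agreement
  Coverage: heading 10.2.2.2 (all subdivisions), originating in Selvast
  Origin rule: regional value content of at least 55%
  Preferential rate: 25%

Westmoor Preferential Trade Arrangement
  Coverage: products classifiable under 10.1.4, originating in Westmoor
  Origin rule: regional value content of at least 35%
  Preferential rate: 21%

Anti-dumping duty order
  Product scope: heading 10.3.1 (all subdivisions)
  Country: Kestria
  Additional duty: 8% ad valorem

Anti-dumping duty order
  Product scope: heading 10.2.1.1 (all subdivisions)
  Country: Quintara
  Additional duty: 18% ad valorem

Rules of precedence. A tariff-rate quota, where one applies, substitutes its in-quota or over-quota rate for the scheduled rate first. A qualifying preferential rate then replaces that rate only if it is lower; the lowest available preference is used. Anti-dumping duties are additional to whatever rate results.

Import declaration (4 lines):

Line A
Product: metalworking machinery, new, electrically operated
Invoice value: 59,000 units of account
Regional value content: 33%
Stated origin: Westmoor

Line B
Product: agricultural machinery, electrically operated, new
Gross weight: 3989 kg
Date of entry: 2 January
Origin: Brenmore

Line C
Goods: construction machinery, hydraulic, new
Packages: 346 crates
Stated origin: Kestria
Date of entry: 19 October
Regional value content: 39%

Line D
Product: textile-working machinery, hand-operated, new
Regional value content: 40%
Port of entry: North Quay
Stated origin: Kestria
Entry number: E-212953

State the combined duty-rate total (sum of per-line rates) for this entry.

75%

Line A: metalworking → 10.1; electrically operated → 10.1.2; new → 10.1.2.3. Scheduled 20%. Westmoor agreement on 10.1.4: 10.1.2.3 not covered. → 20%.
Line B: agricultural → 10.4; electrically operated → 10.4.4; new → 10.4.4.1. Scheduled 13%. No special measure applies. → 13%.
Line C: construction → 10.3; hydraulic → 10.3.1; new → 10.3.1.2. Scheduled 30%. Kestria agreement on 10.3.1: RVC < 55%; anti-dumping (Kestria, 10.3.1): +8%; total 30% + 8% = 38%. → 38%.
Line D: textile-working → 10.2; hand-operated → 10.2.1; new → 10.2.1.1. Scheduled 4%. Kestria agreement on 10.3.1: 10.2.1.1 not covered. → 4%.
Sum: 20% + 13% + 38% + 4% = 75%.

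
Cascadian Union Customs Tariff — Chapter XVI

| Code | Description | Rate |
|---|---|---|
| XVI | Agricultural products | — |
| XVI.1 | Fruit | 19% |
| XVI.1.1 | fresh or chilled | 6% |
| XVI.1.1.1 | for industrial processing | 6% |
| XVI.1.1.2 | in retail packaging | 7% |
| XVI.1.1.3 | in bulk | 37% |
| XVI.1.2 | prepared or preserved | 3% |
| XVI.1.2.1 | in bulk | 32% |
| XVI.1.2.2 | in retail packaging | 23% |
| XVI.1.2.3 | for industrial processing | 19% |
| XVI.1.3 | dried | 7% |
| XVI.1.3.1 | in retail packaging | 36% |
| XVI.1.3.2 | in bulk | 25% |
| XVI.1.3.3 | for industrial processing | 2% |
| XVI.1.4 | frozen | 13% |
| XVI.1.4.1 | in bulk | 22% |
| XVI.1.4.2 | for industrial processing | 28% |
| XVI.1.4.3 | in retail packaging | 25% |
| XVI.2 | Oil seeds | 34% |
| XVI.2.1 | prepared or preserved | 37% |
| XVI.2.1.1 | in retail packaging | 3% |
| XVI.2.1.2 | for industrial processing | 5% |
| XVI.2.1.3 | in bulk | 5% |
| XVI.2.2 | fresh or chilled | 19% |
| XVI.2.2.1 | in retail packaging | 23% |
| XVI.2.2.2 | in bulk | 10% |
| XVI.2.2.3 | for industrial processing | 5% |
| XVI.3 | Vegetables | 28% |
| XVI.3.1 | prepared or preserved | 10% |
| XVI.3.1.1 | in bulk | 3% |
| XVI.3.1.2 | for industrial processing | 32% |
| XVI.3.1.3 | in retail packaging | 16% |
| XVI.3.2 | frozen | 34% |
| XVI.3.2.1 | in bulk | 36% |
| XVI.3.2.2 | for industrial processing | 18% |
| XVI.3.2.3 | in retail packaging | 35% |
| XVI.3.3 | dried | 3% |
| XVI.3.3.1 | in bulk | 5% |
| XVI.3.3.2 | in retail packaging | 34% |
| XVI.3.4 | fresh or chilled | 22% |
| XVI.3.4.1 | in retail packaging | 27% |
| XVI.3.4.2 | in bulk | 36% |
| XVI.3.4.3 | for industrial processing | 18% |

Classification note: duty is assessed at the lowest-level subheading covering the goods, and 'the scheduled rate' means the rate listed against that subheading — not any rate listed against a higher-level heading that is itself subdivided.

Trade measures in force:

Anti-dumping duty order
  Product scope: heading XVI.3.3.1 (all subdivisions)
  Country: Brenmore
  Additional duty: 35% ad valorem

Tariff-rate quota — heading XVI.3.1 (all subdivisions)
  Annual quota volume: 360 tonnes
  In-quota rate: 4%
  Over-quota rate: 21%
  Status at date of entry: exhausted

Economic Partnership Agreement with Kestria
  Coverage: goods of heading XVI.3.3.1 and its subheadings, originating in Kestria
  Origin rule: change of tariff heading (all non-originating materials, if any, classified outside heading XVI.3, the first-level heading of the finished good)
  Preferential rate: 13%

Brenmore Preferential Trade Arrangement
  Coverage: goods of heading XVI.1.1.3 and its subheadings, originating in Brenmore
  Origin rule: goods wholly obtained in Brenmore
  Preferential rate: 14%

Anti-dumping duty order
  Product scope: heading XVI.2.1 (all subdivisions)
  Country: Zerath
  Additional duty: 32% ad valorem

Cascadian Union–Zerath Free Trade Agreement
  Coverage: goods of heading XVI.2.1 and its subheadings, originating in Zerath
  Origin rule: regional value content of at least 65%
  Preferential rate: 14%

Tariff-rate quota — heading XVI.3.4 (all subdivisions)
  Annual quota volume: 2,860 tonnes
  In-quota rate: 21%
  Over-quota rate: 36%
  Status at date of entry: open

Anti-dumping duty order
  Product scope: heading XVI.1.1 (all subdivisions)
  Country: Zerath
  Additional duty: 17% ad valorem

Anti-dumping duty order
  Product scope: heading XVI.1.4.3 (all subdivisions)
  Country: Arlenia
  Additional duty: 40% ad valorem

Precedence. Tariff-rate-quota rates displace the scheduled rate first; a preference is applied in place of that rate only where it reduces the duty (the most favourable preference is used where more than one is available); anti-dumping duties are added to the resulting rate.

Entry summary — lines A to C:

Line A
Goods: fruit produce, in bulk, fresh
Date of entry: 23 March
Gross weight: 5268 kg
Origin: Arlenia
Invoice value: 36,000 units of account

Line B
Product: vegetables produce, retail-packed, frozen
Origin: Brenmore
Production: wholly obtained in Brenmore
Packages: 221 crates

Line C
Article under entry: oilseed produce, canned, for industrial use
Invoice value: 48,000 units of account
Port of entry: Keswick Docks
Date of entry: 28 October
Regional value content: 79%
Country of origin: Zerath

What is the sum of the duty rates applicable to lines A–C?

Line A: fruit → XVI.1; fresh → XVI.1.1; in bulk → XVI.1.1.3. Scheduled 37%. No special measure applies. → 37%.
Line B: vegetables → XVI.3; frozen → XVI.3.2; retail-packed → XVI.3.2.3. Scheduled 35%. Brenmore agreement on XVI.1.1.3: XVI.3.2.3 not covered. → 35%.
Line C: oilseed → XVI.2; canned → XVI.2.1; for industrial use → XVI.2.1.2. Scheduled 5%. Zerath agreement on XVI.2.1: RVC ≥ 65% → 14% available; preference 14% not lower than 5% → no reduction; anti-dumping (Zerath, XVI.2.1): +32%; total 5% + 32% = 37%. → 37%.
Sum: 37% + 35% + 37% = 109%.

109%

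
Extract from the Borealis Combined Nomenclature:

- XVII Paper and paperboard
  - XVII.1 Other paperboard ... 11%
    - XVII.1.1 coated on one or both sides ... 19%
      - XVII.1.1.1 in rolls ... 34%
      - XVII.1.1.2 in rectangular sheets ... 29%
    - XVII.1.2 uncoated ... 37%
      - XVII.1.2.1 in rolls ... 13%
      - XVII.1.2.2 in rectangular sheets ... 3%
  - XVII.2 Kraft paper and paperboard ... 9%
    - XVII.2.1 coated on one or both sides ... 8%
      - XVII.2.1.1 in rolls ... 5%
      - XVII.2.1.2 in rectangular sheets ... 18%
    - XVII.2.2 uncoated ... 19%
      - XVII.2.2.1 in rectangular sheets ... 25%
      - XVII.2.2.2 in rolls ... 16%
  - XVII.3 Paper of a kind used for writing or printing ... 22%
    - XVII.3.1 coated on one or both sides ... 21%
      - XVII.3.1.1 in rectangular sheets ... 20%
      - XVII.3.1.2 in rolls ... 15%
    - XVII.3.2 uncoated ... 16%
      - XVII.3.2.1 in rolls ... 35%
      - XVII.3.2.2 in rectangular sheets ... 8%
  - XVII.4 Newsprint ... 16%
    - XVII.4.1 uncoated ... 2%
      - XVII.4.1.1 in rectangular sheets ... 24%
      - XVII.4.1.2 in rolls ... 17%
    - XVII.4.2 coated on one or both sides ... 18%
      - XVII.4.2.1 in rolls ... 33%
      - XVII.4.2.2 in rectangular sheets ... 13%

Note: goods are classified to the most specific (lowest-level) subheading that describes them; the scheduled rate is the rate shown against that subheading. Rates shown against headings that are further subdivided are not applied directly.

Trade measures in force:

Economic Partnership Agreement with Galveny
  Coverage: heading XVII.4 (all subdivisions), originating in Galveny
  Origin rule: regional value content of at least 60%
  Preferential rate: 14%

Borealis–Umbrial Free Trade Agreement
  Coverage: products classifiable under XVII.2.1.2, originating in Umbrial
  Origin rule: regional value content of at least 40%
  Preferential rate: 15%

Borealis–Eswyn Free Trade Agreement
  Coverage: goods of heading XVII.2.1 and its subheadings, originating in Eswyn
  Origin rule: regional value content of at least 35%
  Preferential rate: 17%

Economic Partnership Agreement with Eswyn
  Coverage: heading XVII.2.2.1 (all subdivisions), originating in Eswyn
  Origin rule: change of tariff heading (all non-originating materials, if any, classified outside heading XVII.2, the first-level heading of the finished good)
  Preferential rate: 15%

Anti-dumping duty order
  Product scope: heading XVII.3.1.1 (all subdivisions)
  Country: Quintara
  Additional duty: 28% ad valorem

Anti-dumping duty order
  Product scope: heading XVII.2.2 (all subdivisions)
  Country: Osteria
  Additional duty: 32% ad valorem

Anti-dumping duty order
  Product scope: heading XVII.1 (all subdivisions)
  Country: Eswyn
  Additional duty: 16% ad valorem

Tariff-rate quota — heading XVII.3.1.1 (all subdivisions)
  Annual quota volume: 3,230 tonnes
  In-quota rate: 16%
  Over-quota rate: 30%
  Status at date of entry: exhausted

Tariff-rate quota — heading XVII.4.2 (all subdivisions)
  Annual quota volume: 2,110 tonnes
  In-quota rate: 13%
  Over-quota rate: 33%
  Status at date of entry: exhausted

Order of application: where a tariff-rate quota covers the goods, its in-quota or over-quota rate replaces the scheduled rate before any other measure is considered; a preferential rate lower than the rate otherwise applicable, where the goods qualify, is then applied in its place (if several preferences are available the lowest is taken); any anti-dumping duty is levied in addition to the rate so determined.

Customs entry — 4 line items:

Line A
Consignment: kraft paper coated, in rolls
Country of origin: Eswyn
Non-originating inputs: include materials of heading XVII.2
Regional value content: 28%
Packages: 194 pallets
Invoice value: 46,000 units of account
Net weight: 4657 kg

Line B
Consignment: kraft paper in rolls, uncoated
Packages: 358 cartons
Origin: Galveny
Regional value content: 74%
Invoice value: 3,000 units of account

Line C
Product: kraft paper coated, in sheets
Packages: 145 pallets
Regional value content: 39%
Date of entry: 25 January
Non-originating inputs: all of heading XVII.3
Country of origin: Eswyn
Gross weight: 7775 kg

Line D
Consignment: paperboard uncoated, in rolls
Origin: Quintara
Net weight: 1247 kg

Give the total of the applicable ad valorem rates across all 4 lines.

Line A: kraft paper → XVII.2; coated → XVII.2.1; in rolls → XVII.2.1.1. Scheduled 5%. Eswyn agreement on XVII.2.1: RVC < 35%; Eswyn agreement on XVII.2.2.1: XVII.2.1.1 not covered. → 5%.
Line B: kraft paper → XVII.2; uncoated → XVII.2.2; in rolls → XVII.2.2.2. Scheduled 16%. Galveny agreement on XVII.4: XVII.2.2.2 not covered. → 16%.
Line C: kraft paper → XVII.2; coated → XVII.2.1; in sheets → XVII.2.1.2. Scheduled 18%. Eswyn agreement on XVII.2.1: RVC ≥ 35% → 17% available; Eswyn agreement on XVII.2.2.1: XVII.2.1.2 not covered; preferential 17%. → 17%.
Line D: paperboard → XVII.1; uncoated → XVII.1.2; in rolls → XVII.1.2.1. Scheduled 13%. No special measure applies. → 13%.
Sum: 5% + 16% + 17% + 13% = 51%.

51%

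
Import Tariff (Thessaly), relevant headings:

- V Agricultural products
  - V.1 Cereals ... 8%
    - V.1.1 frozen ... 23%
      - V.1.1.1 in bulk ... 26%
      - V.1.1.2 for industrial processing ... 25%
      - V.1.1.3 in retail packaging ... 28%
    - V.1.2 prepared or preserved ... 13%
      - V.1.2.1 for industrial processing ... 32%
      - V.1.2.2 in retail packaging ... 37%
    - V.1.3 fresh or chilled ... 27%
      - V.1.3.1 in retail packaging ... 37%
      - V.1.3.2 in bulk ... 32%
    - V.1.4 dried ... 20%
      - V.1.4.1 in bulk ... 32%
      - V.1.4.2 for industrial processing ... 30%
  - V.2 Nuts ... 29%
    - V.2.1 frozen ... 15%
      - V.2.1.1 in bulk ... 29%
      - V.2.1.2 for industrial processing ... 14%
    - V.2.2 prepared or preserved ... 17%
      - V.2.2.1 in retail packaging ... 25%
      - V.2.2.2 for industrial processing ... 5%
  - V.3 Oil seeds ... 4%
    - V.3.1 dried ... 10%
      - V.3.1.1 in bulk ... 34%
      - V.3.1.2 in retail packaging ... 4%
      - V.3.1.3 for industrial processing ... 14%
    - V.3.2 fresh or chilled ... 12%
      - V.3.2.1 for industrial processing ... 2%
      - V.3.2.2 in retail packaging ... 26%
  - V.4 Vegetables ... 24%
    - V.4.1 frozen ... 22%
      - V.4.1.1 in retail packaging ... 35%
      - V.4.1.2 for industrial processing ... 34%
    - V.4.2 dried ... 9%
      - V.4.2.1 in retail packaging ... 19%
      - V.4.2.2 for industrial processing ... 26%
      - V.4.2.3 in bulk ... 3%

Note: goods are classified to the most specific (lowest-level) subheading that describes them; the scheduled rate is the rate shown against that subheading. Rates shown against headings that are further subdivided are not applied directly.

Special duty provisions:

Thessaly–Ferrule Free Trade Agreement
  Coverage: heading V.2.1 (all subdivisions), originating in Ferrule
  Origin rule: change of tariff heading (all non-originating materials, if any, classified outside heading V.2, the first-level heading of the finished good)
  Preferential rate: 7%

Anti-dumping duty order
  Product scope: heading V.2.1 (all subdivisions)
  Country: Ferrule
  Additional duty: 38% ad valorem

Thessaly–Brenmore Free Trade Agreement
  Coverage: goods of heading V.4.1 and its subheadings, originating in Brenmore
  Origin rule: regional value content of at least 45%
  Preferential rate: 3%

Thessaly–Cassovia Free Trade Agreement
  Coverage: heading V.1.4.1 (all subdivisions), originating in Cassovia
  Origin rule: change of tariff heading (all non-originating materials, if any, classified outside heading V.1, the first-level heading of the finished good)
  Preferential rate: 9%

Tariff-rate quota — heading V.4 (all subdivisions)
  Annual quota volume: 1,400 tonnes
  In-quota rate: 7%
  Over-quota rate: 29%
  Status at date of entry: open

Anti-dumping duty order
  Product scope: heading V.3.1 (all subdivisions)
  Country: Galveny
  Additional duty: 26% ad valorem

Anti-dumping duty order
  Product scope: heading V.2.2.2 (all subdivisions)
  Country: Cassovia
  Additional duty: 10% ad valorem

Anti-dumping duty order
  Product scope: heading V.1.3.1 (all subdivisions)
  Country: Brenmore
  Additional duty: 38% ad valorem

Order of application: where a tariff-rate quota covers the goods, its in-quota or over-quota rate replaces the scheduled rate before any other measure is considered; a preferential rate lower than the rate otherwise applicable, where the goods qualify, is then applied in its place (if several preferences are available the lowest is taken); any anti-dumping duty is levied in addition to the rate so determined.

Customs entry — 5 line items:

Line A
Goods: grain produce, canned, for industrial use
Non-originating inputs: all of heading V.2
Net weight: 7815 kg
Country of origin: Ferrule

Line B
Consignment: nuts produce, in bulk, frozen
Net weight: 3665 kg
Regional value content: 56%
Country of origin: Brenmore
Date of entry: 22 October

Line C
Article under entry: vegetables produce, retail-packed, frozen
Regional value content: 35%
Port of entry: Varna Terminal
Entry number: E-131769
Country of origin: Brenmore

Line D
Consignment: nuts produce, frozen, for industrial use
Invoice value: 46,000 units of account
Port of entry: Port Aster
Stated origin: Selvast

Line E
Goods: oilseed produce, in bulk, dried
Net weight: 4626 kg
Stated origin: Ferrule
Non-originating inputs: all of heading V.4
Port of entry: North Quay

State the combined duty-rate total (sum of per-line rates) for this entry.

116%

Line A: grain → V.1; canned → V.1.2; for industrial use → V.1.2.1. Scheduled 32%. Ferrule agreement on V.2.1: V.1.2.1 not covered. → 32%.
Line B: nuts → V.2; frozen → V.2.1; in bulk → V.2.1.1. Scheduled 29%. Brenmore agreement on V.4.1: V.2.1.1 not covered. → 29%.
Line C: vegetables → V.4; frozen → V.4.1; retail-packed → V.4.1.1. Scheduled 35%. quota on V.4 open → in-quota 7%; Brenmore agreement on V.4.1: RVC < 45%. → 7%.
Line D: nuts → V.2; frozen → V.2.1; for industrial use → V.2.1.2. Scheduled 14%. No special measure applies. → 14%.
Line E: oilseed → V.3; dried → V.3.1; in bulk → V.3.1.1. Scheduled 34%. Ferrule agreement on V.2.1: V.3.1.1 not covered. → 34%.
Sum: 32% + 29% + 7% + 14% + 34% = 116%.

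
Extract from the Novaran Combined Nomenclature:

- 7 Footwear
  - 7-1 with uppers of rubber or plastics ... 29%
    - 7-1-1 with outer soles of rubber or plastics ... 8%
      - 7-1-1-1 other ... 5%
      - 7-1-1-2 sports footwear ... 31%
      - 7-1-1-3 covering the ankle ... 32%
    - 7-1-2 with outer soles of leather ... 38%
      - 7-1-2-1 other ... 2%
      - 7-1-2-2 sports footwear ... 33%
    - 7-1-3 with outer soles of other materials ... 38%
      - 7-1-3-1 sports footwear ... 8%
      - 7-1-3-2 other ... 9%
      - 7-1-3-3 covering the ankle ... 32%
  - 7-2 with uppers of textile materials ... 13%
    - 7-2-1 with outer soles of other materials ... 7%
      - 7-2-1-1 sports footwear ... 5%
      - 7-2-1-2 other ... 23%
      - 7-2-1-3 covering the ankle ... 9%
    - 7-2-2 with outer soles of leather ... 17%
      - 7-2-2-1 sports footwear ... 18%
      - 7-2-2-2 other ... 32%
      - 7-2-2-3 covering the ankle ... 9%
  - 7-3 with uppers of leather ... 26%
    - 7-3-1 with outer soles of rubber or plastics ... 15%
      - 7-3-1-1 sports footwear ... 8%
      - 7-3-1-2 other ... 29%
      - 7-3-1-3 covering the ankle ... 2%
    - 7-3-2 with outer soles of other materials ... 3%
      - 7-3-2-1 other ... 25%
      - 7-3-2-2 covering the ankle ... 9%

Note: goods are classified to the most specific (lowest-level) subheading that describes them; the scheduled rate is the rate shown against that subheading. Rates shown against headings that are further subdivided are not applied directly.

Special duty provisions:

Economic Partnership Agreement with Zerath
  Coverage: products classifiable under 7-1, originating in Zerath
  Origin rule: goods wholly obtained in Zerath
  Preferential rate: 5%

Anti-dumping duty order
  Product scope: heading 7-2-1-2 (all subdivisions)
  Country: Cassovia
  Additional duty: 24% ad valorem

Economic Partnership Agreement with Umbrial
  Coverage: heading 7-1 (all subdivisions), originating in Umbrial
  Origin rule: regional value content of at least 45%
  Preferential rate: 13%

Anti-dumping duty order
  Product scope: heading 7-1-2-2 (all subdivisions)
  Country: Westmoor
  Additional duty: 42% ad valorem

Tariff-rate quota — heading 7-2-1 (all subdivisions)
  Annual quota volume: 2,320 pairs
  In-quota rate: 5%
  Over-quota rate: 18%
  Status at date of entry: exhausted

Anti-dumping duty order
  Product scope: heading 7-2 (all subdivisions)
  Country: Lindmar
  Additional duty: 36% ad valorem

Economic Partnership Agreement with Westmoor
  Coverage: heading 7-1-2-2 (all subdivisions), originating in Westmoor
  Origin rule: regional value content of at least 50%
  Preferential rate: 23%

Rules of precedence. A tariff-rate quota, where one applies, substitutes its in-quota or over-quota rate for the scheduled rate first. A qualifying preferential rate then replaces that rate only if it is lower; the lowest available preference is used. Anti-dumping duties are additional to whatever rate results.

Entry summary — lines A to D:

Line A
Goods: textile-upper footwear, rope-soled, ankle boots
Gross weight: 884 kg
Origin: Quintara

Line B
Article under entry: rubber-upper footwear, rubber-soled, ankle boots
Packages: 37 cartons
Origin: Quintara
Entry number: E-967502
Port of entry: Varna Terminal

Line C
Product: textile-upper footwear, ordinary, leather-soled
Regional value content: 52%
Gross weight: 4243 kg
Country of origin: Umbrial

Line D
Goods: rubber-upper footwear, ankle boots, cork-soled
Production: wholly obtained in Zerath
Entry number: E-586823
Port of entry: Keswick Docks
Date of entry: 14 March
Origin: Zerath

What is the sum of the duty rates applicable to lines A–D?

Line A: textile-upper → 7-2; rope-soled → 7-2-1; ankle boots → 7-2-1-3. Scheduled 9%. quota on 7-2-1 exhausted → over-quota 18%. → 18%.
Line B: rubber-upper → 7-1; rubber-soled → 7-1-1; ankle boots → 7-1-1-3. Scheduled 32%. No special measure applies. → 32%.
Line C: textile-upper → 7-2; leather-soled → 7-2-2; ordinary → 7-2-2-2. Scheduled 32%. Umbrial agreement on 7-1: 7-2-2-2 not covered. → 32%.
Line D: rubber-upper → 7-1; cork-soled → 7-1-3; ankle boots → 7-1-3-3. Scheduled 32%. Zerath agreement on 7-1: wholly obtained → 5% available; preferential 5%. → 5%.
Sum: 18% + 32% + 32% + 5% = 87%.

87%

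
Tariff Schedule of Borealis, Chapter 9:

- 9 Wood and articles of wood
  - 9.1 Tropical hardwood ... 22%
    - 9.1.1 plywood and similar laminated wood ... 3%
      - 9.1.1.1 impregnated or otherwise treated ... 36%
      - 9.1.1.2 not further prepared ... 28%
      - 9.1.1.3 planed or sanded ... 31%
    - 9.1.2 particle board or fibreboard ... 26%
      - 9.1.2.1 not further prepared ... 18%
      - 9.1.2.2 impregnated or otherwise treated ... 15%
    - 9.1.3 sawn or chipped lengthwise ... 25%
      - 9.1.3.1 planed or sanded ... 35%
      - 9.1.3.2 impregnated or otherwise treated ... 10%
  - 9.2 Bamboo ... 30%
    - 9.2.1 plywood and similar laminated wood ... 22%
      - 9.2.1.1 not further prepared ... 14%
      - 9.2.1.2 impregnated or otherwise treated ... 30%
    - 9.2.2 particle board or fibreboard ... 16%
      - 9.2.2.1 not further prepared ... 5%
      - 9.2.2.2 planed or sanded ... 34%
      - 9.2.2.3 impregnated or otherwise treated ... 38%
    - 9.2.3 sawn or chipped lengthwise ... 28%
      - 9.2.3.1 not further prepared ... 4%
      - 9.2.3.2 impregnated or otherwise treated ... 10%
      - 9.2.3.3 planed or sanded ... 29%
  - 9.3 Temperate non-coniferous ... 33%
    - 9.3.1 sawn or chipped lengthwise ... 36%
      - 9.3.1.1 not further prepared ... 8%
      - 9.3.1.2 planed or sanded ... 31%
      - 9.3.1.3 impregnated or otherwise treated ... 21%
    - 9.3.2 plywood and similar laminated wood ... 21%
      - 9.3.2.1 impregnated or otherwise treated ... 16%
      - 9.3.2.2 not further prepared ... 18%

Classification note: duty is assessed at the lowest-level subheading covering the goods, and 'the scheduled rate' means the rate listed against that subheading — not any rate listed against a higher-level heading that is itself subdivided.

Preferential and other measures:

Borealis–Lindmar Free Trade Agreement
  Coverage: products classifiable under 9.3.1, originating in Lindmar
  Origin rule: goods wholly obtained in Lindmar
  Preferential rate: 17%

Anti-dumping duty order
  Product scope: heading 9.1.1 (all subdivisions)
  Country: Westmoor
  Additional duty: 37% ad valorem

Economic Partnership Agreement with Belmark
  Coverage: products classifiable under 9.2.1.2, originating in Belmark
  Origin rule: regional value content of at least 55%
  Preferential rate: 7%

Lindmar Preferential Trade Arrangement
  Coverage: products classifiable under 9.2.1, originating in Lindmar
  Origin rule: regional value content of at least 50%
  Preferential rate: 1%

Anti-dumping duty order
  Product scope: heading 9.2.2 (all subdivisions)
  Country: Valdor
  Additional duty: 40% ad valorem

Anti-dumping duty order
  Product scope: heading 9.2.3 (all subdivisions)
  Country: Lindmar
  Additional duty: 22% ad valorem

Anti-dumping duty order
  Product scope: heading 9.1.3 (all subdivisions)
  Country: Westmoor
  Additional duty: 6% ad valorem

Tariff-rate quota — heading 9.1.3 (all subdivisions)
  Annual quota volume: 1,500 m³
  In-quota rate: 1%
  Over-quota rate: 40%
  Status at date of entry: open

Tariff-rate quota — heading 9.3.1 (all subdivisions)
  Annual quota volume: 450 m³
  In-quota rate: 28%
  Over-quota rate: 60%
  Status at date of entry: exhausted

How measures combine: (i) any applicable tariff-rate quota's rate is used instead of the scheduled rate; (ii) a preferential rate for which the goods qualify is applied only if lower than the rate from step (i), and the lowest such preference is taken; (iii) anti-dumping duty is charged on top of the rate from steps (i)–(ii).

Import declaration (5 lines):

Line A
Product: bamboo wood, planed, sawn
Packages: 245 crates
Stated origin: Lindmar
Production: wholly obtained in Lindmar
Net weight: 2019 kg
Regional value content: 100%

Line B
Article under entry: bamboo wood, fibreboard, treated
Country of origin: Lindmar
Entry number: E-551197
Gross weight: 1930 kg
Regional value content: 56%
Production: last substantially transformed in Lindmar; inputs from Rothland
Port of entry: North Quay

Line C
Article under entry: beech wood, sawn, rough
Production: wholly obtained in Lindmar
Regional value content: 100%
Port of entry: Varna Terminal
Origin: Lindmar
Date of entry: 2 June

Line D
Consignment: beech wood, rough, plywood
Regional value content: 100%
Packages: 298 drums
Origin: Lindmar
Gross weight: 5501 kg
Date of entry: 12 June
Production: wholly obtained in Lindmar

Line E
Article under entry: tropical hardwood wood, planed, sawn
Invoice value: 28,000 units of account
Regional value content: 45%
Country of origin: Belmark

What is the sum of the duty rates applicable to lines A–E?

Line A: bamboo → 9.2; sawn → 9.2.3; planed → 9.2.3.3. Scheduled 29%. Lindmar agreement on 9.3.1: 9.2.3.3 not covered; Lindmar agreement on 9.2.1: 9.2.3.3 not covered; anti-dumping (Lindmar, 9.2.3): +22%; total 29% + 22% = 51%. → 51%.
Line B: bamboo → 9.2; fibreboard → 9.2.2; treated → 9.2.2.3. Scheduled 38%. Lindmar agreement on 9.3.1: 9.2.2.3 not covered; Lindmar agreement on 9.2.1: 9.2.2.3 not covered. → 38%.
Line C: beech → 9.3; sawn → 9.3.1; rough → 9.3.1.1. Scheduled 8%. quota on 9.3.1 exhausted → over-quota 60%; Lindmar agreement on 9.3.1: wholly obtained → 17% available; Lindmar agreement on 9.2.1: 9.3.1.1 not covered; preferential 17%. → 17%.
Line D: beech → 9.3; plywood → 9.3.2; rough → 9.3.2.2. Scheduled 18%. Lindmar agreement on 9.3.1: 9.3.2.2 not covered; Lindmar agreement on 9.2.1: 9.3.2.2 not covered. → 18%.
Line E: tropical hardwood → 9.1; sawn → 9.1.3; planed → 9.1.3.1. Scheduled 35%. quota on 9.1.3 open → in-quota 1%; Belmark agreement on 9.2.1.2: 9.1.3.1 not covered. → 1%.
Sum: 51% + 38% + 17% + 18% + 1% = 125%.

125%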